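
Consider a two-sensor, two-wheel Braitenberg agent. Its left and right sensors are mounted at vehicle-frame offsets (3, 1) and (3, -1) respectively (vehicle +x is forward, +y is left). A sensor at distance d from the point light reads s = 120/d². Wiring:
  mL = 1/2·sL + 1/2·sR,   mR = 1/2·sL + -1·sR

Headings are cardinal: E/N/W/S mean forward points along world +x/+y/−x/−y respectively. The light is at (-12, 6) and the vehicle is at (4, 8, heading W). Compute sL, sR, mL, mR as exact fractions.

12/17 60/89 1044/1513 -486/1513

left sensor world pos  = (1, 7); dL² = 170
right sensor world pos = (1, 9); dR² = 178
sL = 120/170 = 12/17
sR = 120/178 = 60/89
mL = 1/2·sL + 1/2·sR = 1044/1513
mR = 1/2·sL + -1·sR = -486/1513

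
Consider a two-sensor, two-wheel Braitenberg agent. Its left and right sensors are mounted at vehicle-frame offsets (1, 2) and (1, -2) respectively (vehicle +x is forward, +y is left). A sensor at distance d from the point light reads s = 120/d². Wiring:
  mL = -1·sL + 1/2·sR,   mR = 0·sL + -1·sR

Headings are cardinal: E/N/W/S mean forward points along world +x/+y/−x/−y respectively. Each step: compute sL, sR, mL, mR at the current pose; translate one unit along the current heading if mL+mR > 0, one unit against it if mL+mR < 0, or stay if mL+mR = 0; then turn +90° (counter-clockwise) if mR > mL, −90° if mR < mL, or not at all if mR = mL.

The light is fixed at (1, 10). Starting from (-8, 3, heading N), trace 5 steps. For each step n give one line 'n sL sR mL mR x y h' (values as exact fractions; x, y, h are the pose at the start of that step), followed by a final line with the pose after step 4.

n=0: pose=(-8,3,N); sL=120/157, sR=24/17; mL=-156/2669, mR=-24/17; mL+mR=-3924/2669 → advance -1; mR−mL=-3612/2669 → turn -1·90°
n=1: pose=(-8,2,E); sL=6/5, sR=30/41; mL=-171/205, mR=-30/41; mL+mR=-321/205 → advance -1; mR−mL=21/205 → turn +1·90°
n=2: pose=(-9,2,N); sL=120/193, sR=120/113; mL=-1980/21809, mR=-120/113; mL+mR=-25140/21809 → advance -1; mR−mL=-21180/21809 → turn -1·90°
n=3: pose=(-9,1,E); sL=12/13, sR=60/101; mL=-822/1313, mR=-60/101; mL+mR=-1602/1313 → advance -1; mR−mL=42/1313 → turn +1·90°
n=4: pose=(-10,1,N); sL=120/233, sR=24/29; mL=-684/6757, mR=-24/29; mL+mR=-6276/6757 → advance -1; mR−mL=-4908/6757 → turn -1·90°

0 120/157 24/17 -156/2669 -24/17 -8 3 N
1 6/5 30/41 -171/205 -30/41 -8 2 E
2 120/193 120/113 -1980/21809 -120/113 -9 2 N
3 12/13 60/101 -822/1313 -60/101 -9 1 E
4 120/233 24/29 -684/6757 -24/29 -10 1 N
final -10 0 E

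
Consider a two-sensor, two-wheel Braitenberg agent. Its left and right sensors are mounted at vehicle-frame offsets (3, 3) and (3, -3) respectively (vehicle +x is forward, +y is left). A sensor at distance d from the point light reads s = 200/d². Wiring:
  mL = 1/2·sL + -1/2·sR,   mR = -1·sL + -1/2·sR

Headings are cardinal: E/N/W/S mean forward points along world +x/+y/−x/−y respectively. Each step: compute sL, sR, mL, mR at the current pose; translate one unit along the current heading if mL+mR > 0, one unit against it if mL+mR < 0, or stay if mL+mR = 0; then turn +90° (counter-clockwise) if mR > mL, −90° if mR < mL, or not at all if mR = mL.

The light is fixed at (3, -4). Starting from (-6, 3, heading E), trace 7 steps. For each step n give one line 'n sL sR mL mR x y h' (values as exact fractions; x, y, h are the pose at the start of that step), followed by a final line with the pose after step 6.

0 25/17 50/13 -525/442 -750/221 -6 3 E
1 40/13 40/37 480/481 -1740/481 -7 3 S
2 100/97 20/29 480/2813 -3870/2813 -7 4 W
3 40/53 200/157 -2160/8321 -11580/8321 -6 4 N
4 25/17 50/13 -525/442 -750/221 -6 3 E
5 40/13 40/37 480/481 -1740/481 -7 3 S
6 100/97 20/29 480/2813 -3870/2813 -7 4 W
final -6 4 N

n=0: pose=(-6,3,E); sL=25/17, sR=50/13; mL=-525/442, mR=-750/221; mL+mR=-2025/442 → advance -1; mR−mL=-75/34 → turn -1·90°
n=1: pose=(-7,3,S); sL=40/13, sR=40/37; mL=480/481, mR=-1740/481; mL+mR=-1260/481 → advance -1; mR−mL=-60/13 → turn -1·90°
n=2: pose=(-7,4,W); sL=100/97, sR=20/29; mL=480/2813, mR=-3870/2813; mL+mR=-3390/2813 → advance -1; mR−mL=-150/97 → turn -1·90°
n=3: pose=(-6,4,N); sL=40/53, sR=200/157; mL=-2160/8321, mR=-11580/8321; mL+mR=-13740/8321 → advance -1; mR−mL=-60/53 → turn -1·90°
n=4: pose=(-6,3,E); sL=25/17, sR=50/13; mL=-525/442, mR=-750/221; mL+mR=-2025/442 → advance -1; mR−mL=-75/34 → turn -1·90°
n=5: pose=(-7,3,S); sL=40/13, sR=40/37; mL=480/481, mR=-1740/481; mL+mR=-1260/481 → advance -1; mR−mL=-60/13 → turn -1·90°
n=6: pose=(-7,4,W); sL=100/97, sR=20/29; mL=480/2813, mR=-3870/2813; mL+mR=-3390/2813 → advance -1; mR−mL=-150/97 → turn -1·90°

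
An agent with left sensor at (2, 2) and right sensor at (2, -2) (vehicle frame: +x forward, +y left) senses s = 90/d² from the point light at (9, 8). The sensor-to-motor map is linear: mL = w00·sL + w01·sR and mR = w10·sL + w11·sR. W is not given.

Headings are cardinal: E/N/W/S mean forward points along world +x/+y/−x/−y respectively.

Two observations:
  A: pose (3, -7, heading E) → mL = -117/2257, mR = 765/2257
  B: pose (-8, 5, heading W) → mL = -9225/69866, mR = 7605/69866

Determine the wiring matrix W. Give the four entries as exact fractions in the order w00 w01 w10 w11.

obs A: pose=(3,-7,E) → sL=18/37, sR=18/61, mL=-117/2257, mR=765/2257
obs B: pose=(-8,5,W) → sL=45/193, sR=45/181, mL=-9225/69866, mR=7605/69866
sensor matrix S = [[18/37, 18/61], [45/193, 45/181]]; det S = 4111560/78843781
solve [mL_A; mL_B] = S·[w00; w01] and [mR_A; mR_B] = S·[w10; w11]:
  w00 = 1/2, w01 = -1, w10 = 1, w11 = -1/2

1/2 -1 1 -1/2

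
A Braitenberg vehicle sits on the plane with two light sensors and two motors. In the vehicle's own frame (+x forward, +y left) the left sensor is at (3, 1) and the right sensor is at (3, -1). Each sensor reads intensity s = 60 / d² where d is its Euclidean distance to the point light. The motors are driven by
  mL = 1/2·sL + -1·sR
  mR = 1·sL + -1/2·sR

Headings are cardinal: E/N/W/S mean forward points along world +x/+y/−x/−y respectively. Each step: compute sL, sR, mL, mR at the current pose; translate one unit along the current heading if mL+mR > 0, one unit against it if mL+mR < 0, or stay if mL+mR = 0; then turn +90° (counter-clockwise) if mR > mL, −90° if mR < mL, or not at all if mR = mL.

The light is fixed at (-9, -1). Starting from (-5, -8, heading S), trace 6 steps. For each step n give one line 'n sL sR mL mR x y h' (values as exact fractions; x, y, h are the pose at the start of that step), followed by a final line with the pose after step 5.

0 12/25 60/109 -846/2725 558/2725 -5 -8 S
1 30/37 30/49 -375/1813 915/1813 -5 -7 E
2 12/5 4/3 -2/15 26/15 -4 -7 N
3 3/2 3 -9/4 0 -4 -6 W
4 60/113 60/89 -4110/10057 1950/10057 -3 -6 S
5 2/3 30/53 -37/159 61/159 -3 -5 E
final -2 -5 N

n=0: pose=(-5,-8,S); sL=12/25, sR=60/109; mL=-846/2725, mR=558/2725; mL+mR=-288/2725 → advance -1; mR−mL=1404/2725 → turn +1·90°
n=1: pose=(-5,-7,E); sL=30/37, sR=30/49; mL=-375/1813, mR=915/1813; mL+mR=540/1813 → advance +1; mR−mL=1290/1813 → turn +1·90°
n=2: pose=(-4,-7,N); sL=12/5, sR=4/3; mL=-2/15, mR=26/15; mL+mR=8/5 → advance +1; mR−mL=28/15 → turn +1·90°
n=3: pose=(-4,-6,W); sL=3/2, sR=3; mL=-9/4, mR=0; mL+mR=-9/4 → advance -1; mR−mL=9/4 → turn +1·90°
n=4: pose=(-3,-6,S); sL=60/113, sR=60/89; mL=-4110/10057, mR=1950/10057; mL+mR=-2160/10057 → advance -1; mR−mL=6060/10057 → turn +1·90°
n=5: pose=(-3,-5,E); sL=2/3, sR=30/53; mL=-37/159, mR=61/159; mL+mR=8/53 → advance +1; mR−mL=98/159 → turn +1·90°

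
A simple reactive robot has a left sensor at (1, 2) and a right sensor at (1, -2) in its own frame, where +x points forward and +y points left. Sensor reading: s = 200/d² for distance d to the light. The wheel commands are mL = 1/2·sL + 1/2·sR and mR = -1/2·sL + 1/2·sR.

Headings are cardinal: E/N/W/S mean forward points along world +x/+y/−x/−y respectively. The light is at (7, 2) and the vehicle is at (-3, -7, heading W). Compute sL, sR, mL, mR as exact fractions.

100/121 20/17 2060/2057 360/2057

left sensor world pos  = (-4, -9); dL² = 242
right sensor world pos = (-4, -5); dR² = 170
sL = 200/242 = 100/121
sR = 200/170 = 20/17
mL = 1/2·sL + 1/2·sR = 2060/2057
mR = -1/2·sL + 1/2·sR = 360/2057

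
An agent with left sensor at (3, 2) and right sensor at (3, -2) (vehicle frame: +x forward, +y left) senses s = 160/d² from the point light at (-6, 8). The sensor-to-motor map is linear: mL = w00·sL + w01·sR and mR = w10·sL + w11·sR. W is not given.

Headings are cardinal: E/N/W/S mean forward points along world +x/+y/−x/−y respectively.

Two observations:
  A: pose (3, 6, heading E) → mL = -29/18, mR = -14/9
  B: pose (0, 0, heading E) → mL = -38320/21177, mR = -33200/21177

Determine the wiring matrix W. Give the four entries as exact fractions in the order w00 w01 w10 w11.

-1 -1/2 -1/2 -1

obs A: pose=(3,6,E) → sL=10/9, sR=1, mL=-29/18, mR=-14/9
obs B: pose=(0,0,E) → sL=160/117, sR=160/181, mL=-38320/21177, mR=-33200/21177
sensor matrix S = [[10/9, 1], [160/117, 160/181]]; det S = -2720/7059
solve [mL_A; mL_B] = S·[w00; w01] and [mR_A; mR_B] = S·[w10; w11]:
  w00 = -1, w01 = -1/2, w10 = -1/2, w11 = -1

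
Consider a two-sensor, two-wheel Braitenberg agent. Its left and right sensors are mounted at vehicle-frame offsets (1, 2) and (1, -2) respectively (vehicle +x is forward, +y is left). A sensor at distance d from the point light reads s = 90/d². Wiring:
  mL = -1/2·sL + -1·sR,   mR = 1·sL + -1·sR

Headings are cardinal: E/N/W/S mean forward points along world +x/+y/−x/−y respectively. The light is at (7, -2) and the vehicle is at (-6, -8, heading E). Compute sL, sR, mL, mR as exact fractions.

9/16 45/104 -297/416 27/208

left sensor world pos  = (-5, -6); dL² = 160
right sensor world pos = (-5, -10); dR² = 208
sL = 90/160 = 9/16
sR = 90/208 = 45/104
mL = -1/2·sL + -1·sR = -297/416
mR = 1·sL + -1·sR = 27/208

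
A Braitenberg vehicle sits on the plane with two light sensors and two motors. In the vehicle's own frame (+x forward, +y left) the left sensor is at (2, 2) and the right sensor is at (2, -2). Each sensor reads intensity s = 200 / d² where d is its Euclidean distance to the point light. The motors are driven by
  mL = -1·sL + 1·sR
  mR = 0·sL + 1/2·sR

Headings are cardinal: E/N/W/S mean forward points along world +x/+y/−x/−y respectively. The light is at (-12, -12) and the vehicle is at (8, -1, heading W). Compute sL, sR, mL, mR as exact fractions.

left sensor world pos  = (6, -3); dL² = 405
right sensor world pos = (6, 1); dR² = 493
sL = 200/405 = 40/81
sR = 200/493 = 200/493
mL = -1·sL + 1·sR = -3520/39933
mR = 0·sL + 1/2·sR = 100/493

40/81 200/493 -3520/39933 100/493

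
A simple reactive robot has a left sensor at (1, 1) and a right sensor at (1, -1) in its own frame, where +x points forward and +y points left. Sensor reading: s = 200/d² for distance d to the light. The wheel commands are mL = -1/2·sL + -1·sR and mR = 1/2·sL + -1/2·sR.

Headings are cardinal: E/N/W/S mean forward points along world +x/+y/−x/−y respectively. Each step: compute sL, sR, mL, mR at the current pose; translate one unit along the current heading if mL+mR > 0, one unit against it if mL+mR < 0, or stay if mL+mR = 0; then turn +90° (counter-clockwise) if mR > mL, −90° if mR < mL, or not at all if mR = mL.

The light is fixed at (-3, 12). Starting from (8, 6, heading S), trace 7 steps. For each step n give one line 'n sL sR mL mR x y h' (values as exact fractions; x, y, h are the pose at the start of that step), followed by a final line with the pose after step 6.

0 200/193 200/149 -53500/28757 -4400/28757 8 6 S
1 5/4 10/9 -125/72 5/72 8 7 E
2 200/97 200/137 -33100/13289 4000/13289 7 7 N
3 20/13 100/53 -1830/689 -120/689 7 6 W
4 200/193 200/149 -53500/28757 -4400/28757 8 6 S
5 5/4 10/9 -125/72 5/72 8 7 E
6 200/97 200/137 -33100/13289 4000/13289 7 7 N
final 7 6 W

n=0: pose=(8,6,S); sL=200/193, sR=200/149; mL=-53500/28757, mR=-4400/28757; mL+mR=-300/149 → advance -1; mR−mL=49100/28757 → turn +1·90°
n=1: pose=(8,7,E); sL=5/4, sR=10/9; mL=-125/72, mR=5/72; mL+mR=-5/3 → advance -1; mR−mL=65/36 → turn +1·90°
n=2: pose=(7,7,N); sL=200/97, sR=200/137; mL=-33100/13289, mR=4000/13289; mL+mR=-300/137 → advance -1; mR−mL=37100/13289 → turn +1·90°
n=3: pose=(7,6,W); sL=20/13, sR=100/53; mL=-1830/689, mR=-120/689; mL+mR=-150/53 → advance -1; mR−mL=1710/689 → turn +1·90°
n=4: pose=(8,6,S); sL=200/193, sR=200/149; mL=-53500/28757, mR=-4400/28757; mL+mR=-300/149 → advance -1; mR−mL=49100/28757 → turn +1·90°
n=5: pose=(8,7,E); sL=5/4, sR=10/9; mL=-125/72, mR=5/72; mL+mR=-5/3 → advance -1; mR−mL=65/36 → turn +1·90°
n=6: pose=(7,7,N); sL=200/97, sR=200/137; mL=-33100/13289, mR=4000/13289; mL+mR=-300/137 → advance -1; mR−mL=37100/13289 → turn +1·90°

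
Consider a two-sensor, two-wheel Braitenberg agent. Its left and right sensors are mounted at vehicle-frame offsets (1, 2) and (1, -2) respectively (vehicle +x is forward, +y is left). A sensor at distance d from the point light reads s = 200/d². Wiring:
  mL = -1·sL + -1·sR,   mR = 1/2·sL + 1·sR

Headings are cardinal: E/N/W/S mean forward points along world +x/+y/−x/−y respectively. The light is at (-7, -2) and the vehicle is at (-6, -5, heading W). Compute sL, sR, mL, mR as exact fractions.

left sensor world pos  = (-7, -7); dL² = 25
right sensor world pos = (-7, -3); dR² = 1
sL = 200/25 = 8
sR = 200/1 = 200
mL = -1·sL + -1·sR = -208
mR = 1/2·sL + 1·sR = 204

8 200 -208 204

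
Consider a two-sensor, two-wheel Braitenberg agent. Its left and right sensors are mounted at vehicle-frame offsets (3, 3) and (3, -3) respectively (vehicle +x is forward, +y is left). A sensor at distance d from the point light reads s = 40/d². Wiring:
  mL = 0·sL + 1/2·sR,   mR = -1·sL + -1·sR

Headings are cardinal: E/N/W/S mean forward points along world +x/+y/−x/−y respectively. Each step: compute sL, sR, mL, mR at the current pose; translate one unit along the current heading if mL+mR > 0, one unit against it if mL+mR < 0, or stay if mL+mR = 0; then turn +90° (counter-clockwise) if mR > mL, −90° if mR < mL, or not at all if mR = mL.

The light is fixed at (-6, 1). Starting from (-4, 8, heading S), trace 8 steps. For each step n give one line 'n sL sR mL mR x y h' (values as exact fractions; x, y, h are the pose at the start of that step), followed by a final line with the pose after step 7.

n=0: pose=(-4,8,S); sL=40/41, sR=40/17; mL=20/17, mR=-2320/697; mL+mR=-1500/697 → advance -1; mR−mL=-3140/697 → turn -1·90°
n=1: pose=(-4,9,W); sL=20/13, sR=20/61; mL=10/61, mR=-1480/793; mL+mR=-1350/793 → advance -1; mR−mL=-1610/793 → turn -1·90°
n=2: pose=(-3,9,N); sL=40/121, sR=40/157; mL=20/157, mR=-11120/18997; mL+mR=-8700/18997 → advance -1; mR−mL=-13540/18997 → turn -1·90°
n=3: pose=(-3,8,E); sL=5/17, sR=10/13; mL=5/13, mR=-235/221; mL+mR=-150/221 → advance -1; mR−mL=-320/221 → turn -1·90°
n=4: pose=(-4,8,S); sL=40/41, sR=40/17; mL=20/17, mR=-2320/697; mL+mR=-1500/697 → advance -1; mR−mL=-3140/697 → turn -1·90°
n=5: pose=(-4,9,W); sL=20/13, sR=20/61; mL=10/61, mR=-1480/793; mL+mR=-1350/793 → advance -1; mR−mL=-1610/793 → turn -1·90°
n=6: pose=(-3,9,N); sL=40/121, sR=40/157; mL=20/157, mR=-11120/18997; mL+mR=-8700/18997 → advance -1; mR−mL=-13540/18997 → turn -1·90°
n=7: pose=(-3,8,E); sL=5/17, sR=10/13; mL=5/13, mR=-235/221; mL+mR=-150/221 → advance -1; mR−mL=-320/221 → turn -1·90°

0 40/41 40/17 20/17 -2320/697 -4 8 S
1 20/13 20/61 10/61 -1480/793 -4 9 W
2 40/121 40/157 20/157 -11120/18997 -3 9 N
3 5/17 10/13 5/13 -235/221 -3 8 E
4 40/41 40/17 20/17 -2320/697 -4 8 S
5 20/13 20/61 10/61 -1480/793 -4 9 W
6 40/121 40/157 20/157 -11120/18997 -3 9 N
7 5/17 10/13 5/13 -235/221 -3 8 E
final -4 8 S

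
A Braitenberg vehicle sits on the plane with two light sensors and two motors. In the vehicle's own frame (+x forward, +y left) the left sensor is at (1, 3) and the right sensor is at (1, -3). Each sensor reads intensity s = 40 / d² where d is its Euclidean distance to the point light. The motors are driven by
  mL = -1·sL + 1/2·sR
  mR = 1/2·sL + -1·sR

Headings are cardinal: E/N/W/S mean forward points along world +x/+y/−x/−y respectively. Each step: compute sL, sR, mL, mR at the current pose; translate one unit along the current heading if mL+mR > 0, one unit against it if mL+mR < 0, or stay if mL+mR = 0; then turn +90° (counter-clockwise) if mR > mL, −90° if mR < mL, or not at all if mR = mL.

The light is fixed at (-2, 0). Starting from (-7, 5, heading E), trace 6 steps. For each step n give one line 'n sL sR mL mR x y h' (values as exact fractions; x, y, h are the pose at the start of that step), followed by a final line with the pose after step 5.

n=0: pose=(-7,5,E); sL=1/2, sR=2; mL=1/2, mR=-7/4; mL+mR=-5/4 → advance -1; mR−mL=-9/4 → turn -1·90°
n=1: pose=(-8,5,S); sL=8/5, sR=40/97; mL=-676/485, mR=188/485; mL+mR=-488/485 → advance -1; mR−mL=864/485 → turn +1·90°
n=2: pose=(-8,6,E); sL=20/53, sR=20/17; mL=190/901, mR=-890/901; mL+mR=-700/901 → advance -1; mR−mL=-1080/901 → turn -1·90°
n=3: pose=(-9,6,S); sL=40/41, sR=8/25; mL=-836/1025, mR=172/1025; mL+mR=-664/1025 → advance -1; mR−mL=1008/1025 → turn +1·90°
n=4: pose=(-9,7,E); sL=5/17, sR=10/13; mL=20/221, mR=-275/442; mL+mR=-235/442 → advance -1; mR−mL=-315/442 → turn -1·90°
n=5: pose=(-10,7,S); sL=40/61, sR=40/157; mL=-5060/9577, mR=700/9577; mL+mR=-4360/9577 → advance -1; mR−mL=5760/9577 → turn +1·90°

0 1/2 2 1/2 -7/4 -7 5 E
1 8/5 40/97 -676/485 188/485 -8 5 S
2 20/53 20/17 190/901 -890/901 -8 6 E
3 40/41 8/25 -836/1025 172/1025 -9 6 S
4 5/17 10/13 20/221 -275/442 -9 7 E
5 40/61 40/157 -5060/9577 700/9577 -10 7 S
final -10 8 E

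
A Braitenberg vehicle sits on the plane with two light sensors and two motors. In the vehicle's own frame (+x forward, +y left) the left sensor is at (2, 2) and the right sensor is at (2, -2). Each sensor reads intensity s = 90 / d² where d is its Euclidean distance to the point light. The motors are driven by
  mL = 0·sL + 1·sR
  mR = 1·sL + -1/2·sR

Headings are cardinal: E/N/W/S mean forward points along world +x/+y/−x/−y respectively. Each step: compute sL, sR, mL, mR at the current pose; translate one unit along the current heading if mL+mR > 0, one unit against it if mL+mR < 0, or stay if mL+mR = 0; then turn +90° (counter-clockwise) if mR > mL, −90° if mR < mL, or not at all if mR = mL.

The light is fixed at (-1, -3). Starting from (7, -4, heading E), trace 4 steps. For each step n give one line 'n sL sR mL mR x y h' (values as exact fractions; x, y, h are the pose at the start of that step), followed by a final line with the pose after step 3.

n=0: pose=(7,-4,E); sL=90/101, sR=90/109; mL=90/109, mR=5265/11009; mL+mR=14355/11009 → advance +1; mR−mL=-3825/11009 → turn -1·90°
n=1: pose=(8,-4,S); sL=9/13, sR=45/29; mL=45/29, mR=-63/754; mL+mR=1107/754 → advance +1; mR−mL=-1233/754 → turn -1·90°
n=2: pose=(8,-5,W); sL=18/13, sR=90/49; mL=90/49, mR=297/637; mL+mR=1467/637 → advance +1; mR−mL=-873/637 → turn -1·90°
n=3: pose=(7,-5,N); sL=5/2, sR=9/10; mL=9/10, mR=41/20; mL+mR=59/20 → advance +1; mR−mL=23/20 → turn +1·90°

0 90/101 90/109 90/109 5265/11009 7 -4 E
1 9/13 45/29 45/29 -63/754 8 -4 S
2 18/13 90/49 90/49 297/637 8 -5 W
3 5/2 9/10 9/10 41/20 7 -5 N
final 7 -4 W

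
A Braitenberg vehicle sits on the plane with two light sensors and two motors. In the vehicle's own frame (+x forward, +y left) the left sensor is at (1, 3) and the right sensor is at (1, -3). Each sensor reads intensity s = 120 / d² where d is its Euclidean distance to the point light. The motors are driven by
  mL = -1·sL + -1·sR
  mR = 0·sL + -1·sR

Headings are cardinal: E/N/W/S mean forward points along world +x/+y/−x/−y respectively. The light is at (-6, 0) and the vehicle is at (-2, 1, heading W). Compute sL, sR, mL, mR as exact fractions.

left sensor world pos  = (-3, -2); dL² = 13
right sensor world pos = (-3, 4); dR² = 25
sL = 120/13 = 120/13
sR = 120/25 = 24/5
mL = -1·sL + -1·sR = -912/65
mR = 0·sL + -1·sR = -24/5

120/13 24/5 -912/65 -24/5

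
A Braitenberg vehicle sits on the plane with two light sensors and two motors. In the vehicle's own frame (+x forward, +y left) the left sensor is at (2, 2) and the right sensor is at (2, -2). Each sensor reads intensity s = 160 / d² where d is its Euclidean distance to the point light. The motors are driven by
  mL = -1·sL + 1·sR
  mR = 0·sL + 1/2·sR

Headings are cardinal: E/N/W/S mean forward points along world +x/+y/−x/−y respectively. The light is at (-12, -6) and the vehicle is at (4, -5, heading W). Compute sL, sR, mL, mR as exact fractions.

160/197 32/41 -256/8077 16/41

left sensor world pos  = (2, -7); dL² = 197
right sensor world pos = (2, -3); dR² = 205
sL = 160/197 = 160/197
sR = 160/205 = 32/41
mL = -1·sL + 1·sR = -256/8077
mR = 0·sL + 1/2·sR = 16/41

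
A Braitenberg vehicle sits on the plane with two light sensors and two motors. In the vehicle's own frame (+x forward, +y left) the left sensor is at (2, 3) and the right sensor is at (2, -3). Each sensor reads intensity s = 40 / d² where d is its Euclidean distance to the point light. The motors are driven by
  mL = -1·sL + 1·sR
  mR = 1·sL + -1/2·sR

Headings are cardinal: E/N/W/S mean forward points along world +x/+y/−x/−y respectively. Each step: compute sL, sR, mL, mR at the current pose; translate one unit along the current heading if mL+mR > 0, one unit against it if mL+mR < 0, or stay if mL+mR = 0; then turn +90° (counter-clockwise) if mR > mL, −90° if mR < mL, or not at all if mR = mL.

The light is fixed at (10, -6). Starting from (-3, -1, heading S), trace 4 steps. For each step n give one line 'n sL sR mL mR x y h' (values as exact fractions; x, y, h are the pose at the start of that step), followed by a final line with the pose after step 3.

0 40/109 8/53 -1248/5777 1684/5777 -3 -1 S
1 4/17 20/61 96/1037 74/1037 -3 -2 E
2 8/17 40/229 -1152/3893 1492/3893 -2 -2 S
3 5/17 2/5 9/85 8/85 -2 -3 E
final -1 -3 S

n=0: pose=(-3,-1,S); sL=40/109, sR=8/53; mL=-1248/5777, mR=1684/5777; mL+mR=4/53 → advance +1; mR−mL=2932/5777 → turn +1·90°
n=1: pose=(-3,-2,E); sL=4/17, sR=20/61; mL=96/1037, mR=74/1037; mL+mR=10/61 → advance +1; mR−mL=-22/1037 → turn -1·90°
n=2: pose=(-2,-2,S); sL=8/17, sR=40/229; mL=-1152/3893, mR=1492/3893; mL+mR=20/229 → advance +1; mR−mL=2644/3893 → turn +1·90°
n=3: pose=(-2,-3,E); sL=5/17, sR=2/5; mL=9/85, mR=8/85; mL+mR=1/5 → advance +1; mR−mL=-1/85 → turn -1·90°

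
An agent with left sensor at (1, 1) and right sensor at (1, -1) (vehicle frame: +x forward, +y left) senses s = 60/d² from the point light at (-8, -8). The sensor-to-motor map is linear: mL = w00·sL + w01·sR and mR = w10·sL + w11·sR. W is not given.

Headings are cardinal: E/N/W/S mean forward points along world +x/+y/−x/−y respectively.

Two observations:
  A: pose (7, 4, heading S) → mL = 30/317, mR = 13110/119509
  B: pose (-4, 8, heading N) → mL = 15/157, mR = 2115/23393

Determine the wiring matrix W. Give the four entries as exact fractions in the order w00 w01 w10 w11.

0 1/2 -1/2 1

obs A: pose=(7,4,S) → sL=60/377, sR=60/317, mL=30/317, mR=13110/119509
obs B: pose=(-4,8,N) → sL=30/149, sR=30/157, mL=15/157, mR=2115/23393
sensor matrix S = [[60/377, 60/317], [30/149, 30/157]]; det S = -21520800/2795674037
solve [mL_A; mL_B] = S·[w00; w01] and [mR_A; mR_B] = S·[w10; w11]:
  w00 = 0, w01 = 1/2, w10 = -1/2, w11 = 1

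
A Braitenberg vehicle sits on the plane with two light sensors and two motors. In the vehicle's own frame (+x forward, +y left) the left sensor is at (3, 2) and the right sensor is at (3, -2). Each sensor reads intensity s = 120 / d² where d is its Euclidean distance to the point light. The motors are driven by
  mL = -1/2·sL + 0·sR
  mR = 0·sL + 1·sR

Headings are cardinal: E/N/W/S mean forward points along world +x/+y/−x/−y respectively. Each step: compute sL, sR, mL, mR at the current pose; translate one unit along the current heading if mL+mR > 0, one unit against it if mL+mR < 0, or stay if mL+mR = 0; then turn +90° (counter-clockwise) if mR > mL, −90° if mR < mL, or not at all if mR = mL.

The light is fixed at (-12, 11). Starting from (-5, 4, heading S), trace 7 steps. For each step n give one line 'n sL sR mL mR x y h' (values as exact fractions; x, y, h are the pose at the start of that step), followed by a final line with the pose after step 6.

0 120/181 24/25 -60/181 24/25 -5 4 S
1 15/17 3/5 -15/34 3/5 -5 3 E
2 120/61 24/25 -60/61 24/25 -4 3 N
3 60/73 60/37 -30/73 60/37 -4 2 W
4 8/15 120/169 -4/15 120/169 -5 2 S
5 30/41 30/61 -15/41 30/61 -5 1 E
6 24/17 120/149 -12/17 120/149 -4 1 N
final -4 2 W

n=0: pose=(-5,4,S); sL=120/181, sR=24/25; mL=-60/181, mR=24/25; mL+mR=2844/4525 → advance +1; mR−mL=5844/4525 → turn +1·90°
n=1: pose=(-5,3,E); sL=15/17, sR=3/5; mL=-15/34, mR=3/5; mL+mR=27/170 → advance +1; mR−mL=177/170 → turn +1·90°
n=2: pose=(-4,3,N); sL=120/61, sR=24/25; mL=-60/61, mR=24/25; mL+mR=-36/1525 → advance -1; mR−mL=2964/1525 → turn +1·90°
n=3: pose=(-4,2,W); sL=60/73, sR=60/37; mL=-30/73, mR=60/37; mL+mR=3270/2701 → advance +1; mR−mL=5490/2701 → turn +1·90°
n=4: pose=(-5,2,S); sL=8/15, sR=120/169; mL=-4/15, mR=120/169; mL+mR=1124/2535 → advance +1; mR−mL=2476/2535 → turn +1·90°
n=5: pose=(-5,1,E); sL=30/41, sR=30/61; mL=-15/41, mR=30/61; mL+mR=315/2501 → advance +1; mR−mL=2145/2501 → turn +1·90°
n=6: pose=(-4,1,N); sL=24/17, sR=120/149; mL=-12/17, mR=120/149; mL+mR=252/2533 → advance +1; mR−mL=3828/2533 → turn +1·90°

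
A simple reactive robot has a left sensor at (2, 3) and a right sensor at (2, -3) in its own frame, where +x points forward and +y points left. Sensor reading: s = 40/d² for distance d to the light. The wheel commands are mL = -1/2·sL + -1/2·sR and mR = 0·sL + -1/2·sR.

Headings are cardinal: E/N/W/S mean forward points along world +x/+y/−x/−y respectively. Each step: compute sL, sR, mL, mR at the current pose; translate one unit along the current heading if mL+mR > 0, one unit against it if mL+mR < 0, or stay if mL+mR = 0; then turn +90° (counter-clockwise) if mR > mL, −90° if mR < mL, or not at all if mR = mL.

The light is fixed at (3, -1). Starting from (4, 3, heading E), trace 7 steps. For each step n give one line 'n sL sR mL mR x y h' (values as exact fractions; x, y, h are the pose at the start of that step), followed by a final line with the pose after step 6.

n=0: pose=(4,3,E); sL=20/29, sR=4; mL=-68/29, mR=-2; mL+mR=-126/29 → advance -1; mR−mL=10/29 → turn +1·90°
n=1: pose=(3,3,N); sL=8/9, sR=8/9; mL=-8/9, mR=-4/9; mL+mR=-4/3 → advance -1; mR−mL=4/9 → turn +1·90°
n=2: pose=(3,2,W); sL=10, sR=1; mL=-11/2, mR=-1/2; mL+mR=-6 → advance -1; mR−mL=5 → turn +1·90°
n=3: pose=(4,2,S); sL=40/17, sR=8; mL=-88/17, mR=-4; mL+mR=-156/17 → advance -1; mR−mL=20/17 → turn +1·90°
n=4: pose=(4,3,E); sL=20/29, sR=4; mL=-68/29, mR=-2; mL+mR=-126/29 → advance -1; mR−mL=10/29 → turn +1·90°
n=5: pose=(3,3,N); sL=8/9, sR=8/9; mL=-8/9, mR=-4/9; mL+mR=-4/3 → advance -1; mR−mL=4/9 → turn +1·90°
n=6: pose=(3,2,W); sL=10, sR=1; mL=-11/2, mR=-1/2; mL+mR=-6 → advance -1; mR−mL=5 → turn +1·90°

0 20/29 4 -68/29 -2 4 3 E
1 8/9 8/9 -8/9 -4/9 3 3 N
2 10 1 -11/2 -1/2 3 2 W
3 40/17 8 -88/17 -4 4 2 S
4 20/29 4 -68/29 -2 4 3 E
5 8/9 8/9 -8/9 -4/9 3 3 N
6 10 1 -11/2 -1/2 3 2 W
final 4 2 S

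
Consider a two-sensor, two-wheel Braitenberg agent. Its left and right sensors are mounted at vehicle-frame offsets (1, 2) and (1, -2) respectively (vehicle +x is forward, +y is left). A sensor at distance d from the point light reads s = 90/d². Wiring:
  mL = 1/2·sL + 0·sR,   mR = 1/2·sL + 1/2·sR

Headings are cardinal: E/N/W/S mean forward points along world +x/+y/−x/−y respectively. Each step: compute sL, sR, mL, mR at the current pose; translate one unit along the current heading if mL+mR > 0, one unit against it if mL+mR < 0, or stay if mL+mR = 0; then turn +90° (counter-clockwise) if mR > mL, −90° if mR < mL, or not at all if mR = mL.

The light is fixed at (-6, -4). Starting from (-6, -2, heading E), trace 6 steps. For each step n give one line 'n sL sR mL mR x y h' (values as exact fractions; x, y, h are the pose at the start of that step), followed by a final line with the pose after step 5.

0 90/17 90 45/17 810/17 -6 -2 E
1 9 5 9/2 7 -5 -2 N
2 90 18/5 45 234/5 -5 -1 W
3 45/4 45/4 45/8 45/4 -6 -1 S
4 90/17 90 45/17 810/17 -6 -2 E
5 9 5 9/2 7 -5 -2 N
final -5 -1 W

n=0: pose=(-6,-2,E); sL=90/17, sR=90; mL=45/17, mR=810/17; mL+mR=855/17 → advance +1; mR−mL=45 → turn +1·90°
n=1: pose=(-5,-2,N); sL=9, sR=5; mL=9/2, mR=7; mL+mR=23/2 → advance +1; mR−mL=5/2 → turn +1·90°
n=2: pose=(-5,-1,W); sL=90, sR=18/5; mL=45, mR=234/5; mL+mR=459/5 → advance +1; mR−mL=9/5 → turn +1·90°
n=3: pose=(-6,-1,S); sL=45/4, sR=45/4; mL=45/8, mR=45/4; mL+mR=135/8 → advance +1; mR−mL=45/8 → turn +1·90°
n=4: pose=(-6,-2,E); sL=90/17, sR=90; mL=45/17, mR=810/17; mL+mR=855/17 → advance +1; mR−mL=45 → turn +1·90°
n=5: pose=(-5,-2,N); sL=9, sR=5; mL=9/2, mR=7; mL+mR=23/2 → advance +1; mR−mL=5/2 → turn +1·90°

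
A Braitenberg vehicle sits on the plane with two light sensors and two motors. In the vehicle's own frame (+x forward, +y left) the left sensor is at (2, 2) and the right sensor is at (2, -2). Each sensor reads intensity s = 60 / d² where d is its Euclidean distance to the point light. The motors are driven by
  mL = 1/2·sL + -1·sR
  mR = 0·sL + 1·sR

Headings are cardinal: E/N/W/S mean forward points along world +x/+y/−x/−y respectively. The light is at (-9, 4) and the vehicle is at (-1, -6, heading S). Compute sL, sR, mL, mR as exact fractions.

15/61 1/3 -77/366 1/3

left sensor world pos  = (1, -8); dL² = 244
right sensor world pos = (-3, -8); dR² = 180
sL = 60/244 = 15/61
sR = 60/180 = 1/3
mL = 1/2·sL + -1·sR = -77/366
mR = 0·sL + 1·sR = 1/3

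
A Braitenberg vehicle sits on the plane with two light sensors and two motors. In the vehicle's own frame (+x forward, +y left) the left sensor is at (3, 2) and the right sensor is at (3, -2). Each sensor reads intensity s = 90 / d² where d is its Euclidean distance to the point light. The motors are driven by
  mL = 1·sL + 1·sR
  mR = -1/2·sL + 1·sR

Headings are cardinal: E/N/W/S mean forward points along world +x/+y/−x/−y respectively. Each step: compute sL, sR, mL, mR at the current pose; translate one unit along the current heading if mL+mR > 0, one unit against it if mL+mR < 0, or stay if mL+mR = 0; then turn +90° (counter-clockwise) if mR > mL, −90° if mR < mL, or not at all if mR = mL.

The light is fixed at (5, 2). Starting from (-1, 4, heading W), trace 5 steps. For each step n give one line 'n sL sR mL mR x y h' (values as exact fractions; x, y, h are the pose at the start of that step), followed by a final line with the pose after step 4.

0 10/9 90/97 1780/873 325/873 -1 4 W
1 45/53 9/5 702/265 729/530 -2 4 N
2 90/41 90/17 5220/697 2925/697 -2 5 E
3 45/8 45/32 225/32 -45/32 -1 5 S
4 10/9 90/97 1780/873 325/873 -1 4 W
final -2 4 N

n=0: pose=(-1,4,W); sL=10/9, sR=90/97; mL=1780/873, mR=325/873; mL+mR=2105/873 → advance +1; mR−mL=-5/3 → turn -1·90°
n=1: pose=(-2,4,N); sL=45/53, sR=9/5; mL=702/265, mR=729/530; mL+mR=2133/530 → advance +1; mR−mL=-135/106 → turn -1·90°
n=2: pose=(-2,5,E); sL=90/41, sR=90/17; mL=5220/697, mR=2925/697; mL+mR=8145/697 → advance +1; mR−mL=-135/41 → turn -1·90°
n=3: pose=(-1,5,S); sL=45/8, sR=45/32; mL=225/32, mR=-45/32; mL+mR=45/8 → advance +1; mR−mL=-135/16 → turn -1·90°
n=4: pose=(-1,4,W); sL=10/9, sR=90/97; mL=1780/873, mR=325/873; mL+mR=2105/873 → advance +1; mR−mL=-5/3 → turn -1·90°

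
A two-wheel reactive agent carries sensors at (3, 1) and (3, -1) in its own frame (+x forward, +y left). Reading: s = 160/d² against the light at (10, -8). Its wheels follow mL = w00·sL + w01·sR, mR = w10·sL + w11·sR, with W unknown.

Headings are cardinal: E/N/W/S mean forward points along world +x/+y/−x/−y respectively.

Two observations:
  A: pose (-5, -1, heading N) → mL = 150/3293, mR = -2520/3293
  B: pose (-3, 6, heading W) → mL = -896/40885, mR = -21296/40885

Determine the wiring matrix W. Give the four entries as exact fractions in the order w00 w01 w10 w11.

obs A: pose=(-5,-1,N) → sL=40/89, sR=20/37, mL=150/3293, mR=-2520/3293
obs B: pose=(-3,6,W) → sL=32/85, sR=160/481, mL=-896/40885, mR=-21296/40885
sensor matrix S = [[40/89, 20/37], [32/85, 160/481]]; det S = -39296/727753
solve [mL_A; mL_B] = S·[w00; w01] and [mR_A; mR_B] = S·[w10; w11]:
  w00 = -1/2, w01 = 1/2, w10 = -1/2, w11 = -1

-1/2 1/2 -1/2 -1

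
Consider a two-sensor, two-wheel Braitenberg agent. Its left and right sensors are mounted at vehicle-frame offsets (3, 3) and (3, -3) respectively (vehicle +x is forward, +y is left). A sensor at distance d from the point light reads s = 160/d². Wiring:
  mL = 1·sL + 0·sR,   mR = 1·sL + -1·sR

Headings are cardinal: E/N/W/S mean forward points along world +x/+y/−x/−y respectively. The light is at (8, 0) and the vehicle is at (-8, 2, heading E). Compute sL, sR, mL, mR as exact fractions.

left sensor world pos  = (-5, 5); dL² = 194
right sensor world pos = (-5, -1); dR² = 170
sL = 160/194 = 80/97
sR = 160/170 = 16/17
mL = 1·sL + 0·sR = 80/97
mR = 1·sL + -1·sR = -192/1649

80/97 16/17 80/97 -192/1649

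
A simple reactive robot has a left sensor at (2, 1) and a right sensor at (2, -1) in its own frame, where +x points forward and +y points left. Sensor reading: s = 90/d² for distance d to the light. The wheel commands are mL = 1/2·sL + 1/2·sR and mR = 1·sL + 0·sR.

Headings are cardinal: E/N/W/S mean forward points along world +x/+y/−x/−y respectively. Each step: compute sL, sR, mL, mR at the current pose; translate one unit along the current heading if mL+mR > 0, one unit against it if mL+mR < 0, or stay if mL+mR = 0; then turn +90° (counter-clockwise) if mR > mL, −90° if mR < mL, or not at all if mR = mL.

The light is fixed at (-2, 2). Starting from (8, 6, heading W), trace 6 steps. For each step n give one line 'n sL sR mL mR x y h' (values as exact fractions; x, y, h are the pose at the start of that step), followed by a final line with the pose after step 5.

0 90/73 90/89 7290/6497 90/73 8 6 W
1 45/52 45/34 1935/1768 45/52 7 6 S
2 90/53 18/13 1062/689 90/53 7 5 W
3 45/41 9/5 297/205 45/41 6 5 S
4 90/37 2 82/37 90/37 6 4 W
5 45/32 5/2 125/64 45/32 5 4 S
final 5 3 W

n=0: pose=(8,6,W); sL=90/73, sR=90/89; mL=7290/6497, mR=90/73; mL+mR=15300/6497 → advance +1; mR−mL=720/6497 → turn +1·90°
n=1: pose=(7,6,S); sL=45/52, sR=45/34; mL=1935/1768, mR=45/52; mL+mR=3465/1768 → advance +1; mR−mL=-405/1768 → turn -1·90°
n=2: pose=(7,5,W); sL=90/53, sR=18/13; mL=1062/689, mR=90/53; mL+mR=2232/689 → advance +1; mR−mL=108/689 → turn +1·90°
n=3: pose=(6,5,S); sL=45/41, sR=9/5; mL=297/205, mR=45/41; mL+mR=522/205 → advance +1; mR−mL=-72/205 → turn -1·90°
n=4: pose=(6,4,W); sL=90/37, sR=2; mL=82/37, mR=90/37; mL+mR=172/37 → advance +1; mR−mL=8/37 → turn +1·90°
n=5: pose=(5,4,S); sL=45/32, sR=5/2; mL=125/64, mR=45/32; mL+mR=215/64 → advance +1; mR−mL=-35/64 → turn -1·90°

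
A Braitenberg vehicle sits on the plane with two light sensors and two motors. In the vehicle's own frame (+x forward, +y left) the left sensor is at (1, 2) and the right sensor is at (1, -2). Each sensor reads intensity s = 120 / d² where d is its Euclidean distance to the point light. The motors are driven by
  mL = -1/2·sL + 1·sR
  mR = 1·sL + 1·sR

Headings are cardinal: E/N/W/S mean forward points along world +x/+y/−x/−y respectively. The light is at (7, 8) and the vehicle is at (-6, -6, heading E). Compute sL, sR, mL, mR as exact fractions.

5/12 3/10 11/120 43/60

left sensor world pos  = (-5, -4); dL² = 288
right sensor world pos = (-5, -8); dR² = 400
sL = 120/288 = 5/12
sR = 120/400 = 3/10
mL = -1/2·sL + 1·sR = 11/120
mR = 1·sL + 1·sR = 43/60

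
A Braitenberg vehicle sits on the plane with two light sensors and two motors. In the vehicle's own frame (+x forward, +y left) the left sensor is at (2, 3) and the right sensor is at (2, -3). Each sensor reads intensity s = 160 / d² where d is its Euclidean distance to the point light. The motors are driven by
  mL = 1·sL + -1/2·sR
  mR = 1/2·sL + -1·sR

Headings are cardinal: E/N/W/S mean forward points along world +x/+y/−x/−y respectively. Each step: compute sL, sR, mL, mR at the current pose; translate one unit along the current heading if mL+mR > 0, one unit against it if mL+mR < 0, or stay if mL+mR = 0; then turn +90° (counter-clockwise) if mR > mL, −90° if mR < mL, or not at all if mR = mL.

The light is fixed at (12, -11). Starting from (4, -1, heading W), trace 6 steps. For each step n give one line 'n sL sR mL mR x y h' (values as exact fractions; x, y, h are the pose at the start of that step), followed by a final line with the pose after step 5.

0 160/149 160/269 31120/40081 -2320/40081 4 -1 W
1 5/9 8/9 1/9 -11/18 3 -1 N
2 160/193 32/17 -368/3281 -4816/3281 3 -2 E
3 80/49 80/109 6760/5341 440/5341 2 -2 S
4 160/169 32/53 5776/8957 -1168/8957 2 -3 W
5 20/37 40/41 80/1517 -1070/1517 1 -3 N
final 1 -4 E

n=0: pose=(4,-1,W); sL=160/149, sR=160/269; mL=31120/40081, mR=-2320/40081; mL+mR=28800/40081 → advance +1; mR−mL=-33440/40081 → turn -1·90°
n=1: pose=(3,-1,N); sL=5/9, sR=8/9; mL=1/9, mR=-11/18; mL+mR=-1/2 → advance -1; mR−mL=-13/18 → turn -1·90°
n=2: pose=(3,-2,E); sL=160/193, sR=32/17; mL=-368/3281, mR=-4816/3281; mL+mR=-5184/3281 → advance -1; mR−mL=-4448/3281 → turn -1·90°
n=3: pose=(2,-2,S); sL=80/49, sR=80/109; mL=6760/5341, mR=440/5341; mL+mR=7200/5341 → advance +1; mR−mL=-6320/5341 → turn -1·90°
n=4: pose=(2,-3,W); sL=160/169, sR=32/53; mL=5776/8957, mR=-1168/8957; mL+mR=4608/8957 → advance +1; mR−mL=-6944/8957 → turn -1·90°
n=5: pose=(1,-3,N); sL=20/37, sR=40/41; mL=80/1517, mR=-1070/1517; mL+mR=-990/1517 → advance -1; mR−mL=-1150/1517 → turn -1·90°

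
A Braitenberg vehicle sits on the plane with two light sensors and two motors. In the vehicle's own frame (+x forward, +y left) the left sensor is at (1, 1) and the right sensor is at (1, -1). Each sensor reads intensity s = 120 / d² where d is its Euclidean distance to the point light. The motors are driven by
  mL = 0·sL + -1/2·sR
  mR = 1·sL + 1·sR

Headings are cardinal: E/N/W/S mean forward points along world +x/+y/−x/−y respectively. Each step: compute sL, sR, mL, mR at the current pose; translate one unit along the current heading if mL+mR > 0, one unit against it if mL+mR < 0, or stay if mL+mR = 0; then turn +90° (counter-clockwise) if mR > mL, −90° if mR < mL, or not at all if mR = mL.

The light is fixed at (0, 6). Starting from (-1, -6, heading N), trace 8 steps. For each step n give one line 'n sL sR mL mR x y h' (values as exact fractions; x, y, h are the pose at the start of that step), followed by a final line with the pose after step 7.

n=0: pose=(-1,-6,N); sL=24/25, sR=120/121; mL=-60/121, mR=5904/3025; mL+mR=4404/3025 → advance +1; mR−mL=7404/3025 → turn +1·90°
n=1: pose=(-1,-5,W); sL=30/37, sR=15/13; mL=-15/26, mR=945/481; mL+mR=1335/962 → advance +1; mR−mL=2445/962 → turn +1·90°
n=2: pose=(-2,-5,S); sL=24/29, sR=40/51; mL=-20/51, mR=2384/1479; mL+mR=1804/1479 → advance +1; mR−mL=988/493 → turn +1·90°
n=3: pose=(-2,-6,E); sL=60/61, sR=12/17; mL=-6/17, mR=1752/1037; mL+mR=1386/1037 → advance +1; mR−mL=2118/1037 → turn +1·90°
n=4: pose=(-1,-6,N); sL=24/25, sR=120/121; mL=-60/121, mR=5904/3025; mL+mR=4404/3025 → advance +1; mR−mL=7404/3025 → turn +1·90°
n=5: pose=(-1,-5,W); sL=30/37, sR=15/13; mL=-15/26, mR=945/481; mL+mR=1335/962 → advance +1; mR−mL=2445/962 → turn +1·90°
n=6: pose=(-2,-5,S); sL=24/29, sR=40/51; mL=-20/51, mR=2384/1479; mL+mR=1804/1479 → advance +1; mR−mL=988/493 → turn +1·90°
n=7: pose=(-2,-6,E); sL=60/61, sR=12/17; mL=-6/17, mR=1752/1037; mL+mR=1386/1037 → advance +1; mR−mL=2118/1037 → turn +1·90°

0 24/25 120/121 -60/121 5904/3025 -1 -6 N
1 30/37 15/13 -15/26 945/481 -1 -5 W
2 24/29 40/51 -20/51 2384/1479 -2 -5 S
3 60/61 12/17 -6/17 1752/1037 -2 -6 E
4 24/25 120/121 -60/121 5904/3025 -1 -6 N
5 30/37 15/13 -15/26 945/481 -1 -5 W
6 24/29 40/51 -20/51 2384/1479 -2 -5 S
7 60/61 12/17 -6/17 1752/1037 -2 -6 E
final -1 -6 N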